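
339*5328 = 1806192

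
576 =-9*(-64 ) 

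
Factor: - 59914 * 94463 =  - 2^1*29^1*1033^1*94463^1 = -  5659656182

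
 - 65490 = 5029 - 70519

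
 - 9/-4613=9/4613 = 0.00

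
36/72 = 1/2 = 0.50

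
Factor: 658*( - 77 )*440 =  -  22293040 =- 2^4 * 5^1*7^2*11^2*47^1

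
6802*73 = 496546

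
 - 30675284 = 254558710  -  285233994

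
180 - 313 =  - 133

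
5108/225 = 22+158/225 = 22.70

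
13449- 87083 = -73634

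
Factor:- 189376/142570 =  -  2^5*5^ ( - 1 )*11^1*53^(- 1 ) = - 352/265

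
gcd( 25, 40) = 5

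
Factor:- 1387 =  - 19^1 * 73^1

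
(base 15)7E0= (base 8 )3371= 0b11011111001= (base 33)1L3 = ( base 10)1785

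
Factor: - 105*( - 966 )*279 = 2^1*3^4*5^1*7^2*23^1*31^1 = 28298970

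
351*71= 24921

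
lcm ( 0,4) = 0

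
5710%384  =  334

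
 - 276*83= - 22908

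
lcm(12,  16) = 48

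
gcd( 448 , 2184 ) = 56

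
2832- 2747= 85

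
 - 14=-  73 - -59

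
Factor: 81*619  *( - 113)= - 3^4*113^1*619^1 =- 5665707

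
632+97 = 729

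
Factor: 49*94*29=133574=2^1*  7^2*29^1*47^1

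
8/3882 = 4/1941 = 0.00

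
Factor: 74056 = 2^3 * 9257^1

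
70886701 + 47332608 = 118219309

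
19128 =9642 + 9486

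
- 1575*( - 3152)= 4964400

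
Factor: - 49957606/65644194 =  - 3^( - 1)*7^( - 1)*11^(- 2)*12917^( - 1)*24978803^1=- 24978803/32822097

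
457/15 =30 + 7/15 =30.47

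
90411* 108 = 9764388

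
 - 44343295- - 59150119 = 14806824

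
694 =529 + 165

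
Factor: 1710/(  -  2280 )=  - 3/4 = - 2^(-2 )*3^1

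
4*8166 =32664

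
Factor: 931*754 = 2^1*7^2*13^1*19^1*29^1 = 701974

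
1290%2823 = 1290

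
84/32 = 21/8  =  2.62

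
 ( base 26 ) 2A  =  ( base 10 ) 62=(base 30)22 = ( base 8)76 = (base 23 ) 2G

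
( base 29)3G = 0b1100111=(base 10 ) 103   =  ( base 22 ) 4F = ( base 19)58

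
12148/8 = 3037/2 = 1518.50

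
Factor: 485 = 5^1*97^1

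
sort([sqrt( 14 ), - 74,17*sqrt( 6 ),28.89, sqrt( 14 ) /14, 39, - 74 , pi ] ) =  [  -  74, - 74,sqrt( 14) /14 , pi, sqrt( 14),  28.89 , 39, 17*sqrt( 6) ] 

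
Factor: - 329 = - 7^1*47^1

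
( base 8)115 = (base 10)77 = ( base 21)3E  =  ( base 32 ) 2d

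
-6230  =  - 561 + -5669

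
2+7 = 9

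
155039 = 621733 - 466694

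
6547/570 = 11 + 277/570 = 11.49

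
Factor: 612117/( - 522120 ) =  - 891/760  =  - 2^(-3)*3^4*5^(-1 )*11^1*19^(-1)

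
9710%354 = 152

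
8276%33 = 26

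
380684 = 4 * 95171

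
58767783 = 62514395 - 3746612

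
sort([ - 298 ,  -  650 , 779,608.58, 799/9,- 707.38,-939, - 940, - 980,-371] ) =[ - 980,  -  940 ,- 939, - 707.38,- 650,-371, - 298, 799/9, 608.58,779 ]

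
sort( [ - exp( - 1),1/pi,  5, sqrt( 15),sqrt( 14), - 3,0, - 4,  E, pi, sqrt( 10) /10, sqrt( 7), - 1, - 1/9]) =[ - 4, - 3,  -  1,-exp ( - 1 ), - 1/9, 0,sqrt( 10)/10, 1/pi , sqrt (7),E,pi,sqrt( 14 ),sqrt( 15),5]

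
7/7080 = 7/7080 = 0.00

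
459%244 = 215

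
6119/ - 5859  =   - 6119/5859 = -  1.04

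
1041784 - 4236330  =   - 3194546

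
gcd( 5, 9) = 1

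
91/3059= 13/437=0.03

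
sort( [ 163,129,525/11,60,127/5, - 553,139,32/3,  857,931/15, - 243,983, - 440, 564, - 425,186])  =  [ -553,  -  440, - 425, - 243,32/3, 127/5,525/11, 60,931/15, 129,139 , 163,186,564,857, 983] 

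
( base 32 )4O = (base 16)98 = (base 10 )152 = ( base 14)ac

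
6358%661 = 409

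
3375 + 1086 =4461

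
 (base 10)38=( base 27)1B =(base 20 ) 1i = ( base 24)1E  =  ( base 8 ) 46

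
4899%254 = 73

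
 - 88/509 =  - 1 + 421/509 = - 0.17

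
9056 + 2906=11962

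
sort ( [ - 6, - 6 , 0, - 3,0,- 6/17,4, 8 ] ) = [  -  6, - 6,-3,-6/17,0,0, 4, 8 ]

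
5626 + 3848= 9474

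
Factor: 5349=3^1*1783^1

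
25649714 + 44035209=69684923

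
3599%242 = 211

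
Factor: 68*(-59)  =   - 2^2*17^1*59^1 = - 4012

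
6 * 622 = 3732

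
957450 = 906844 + 50606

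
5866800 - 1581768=4285032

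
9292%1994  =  1316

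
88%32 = 24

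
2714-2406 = 308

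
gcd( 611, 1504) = 47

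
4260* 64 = 272640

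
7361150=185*39790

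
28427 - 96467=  - 68040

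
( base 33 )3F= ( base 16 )72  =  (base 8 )162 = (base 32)3I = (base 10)114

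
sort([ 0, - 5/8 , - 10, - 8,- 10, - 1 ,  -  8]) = [  -  10, - 10, - 8, - 8, -1,-5/8,0]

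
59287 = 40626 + 18661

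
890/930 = 89/93 = 0.96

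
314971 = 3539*89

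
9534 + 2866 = 12400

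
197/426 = 197/426  =  0.46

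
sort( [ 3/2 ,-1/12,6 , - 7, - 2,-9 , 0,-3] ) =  [-9, - 7, - 3, - 2,  -  1/12 , 0,3/2 , 6]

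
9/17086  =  9/17086 = 0.00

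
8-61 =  - 53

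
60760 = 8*7595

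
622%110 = 72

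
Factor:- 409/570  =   - 2^( -1 ) * 3^( - 1) * 5^( - 1 )*19^ ( - 1 )*409^1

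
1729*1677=2899533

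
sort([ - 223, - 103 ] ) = [ - 223, - 103]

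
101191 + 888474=989665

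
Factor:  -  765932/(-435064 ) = 2^( - 1)*7^( - 1) * 17^( - 1 )*419^1 = 419/238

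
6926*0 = 0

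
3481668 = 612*5689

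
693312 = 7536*92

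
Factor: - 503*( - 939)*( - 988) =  - 2^2*3^1*13^1*19^1*313^1 * 503^1=-466649196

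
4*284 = 1136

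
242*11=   2662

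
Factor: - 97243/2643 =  - 3^(-1 )*47^1*881^(-1) * 2069^1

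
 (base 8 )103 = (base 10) 67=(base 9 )74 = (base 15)47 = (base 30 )27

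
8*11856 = 94848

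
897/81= 11+ 2/27  =  11.07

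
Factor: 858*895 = 2^1*3^1*5^1*11^1*13^1 * 179^1  =  767910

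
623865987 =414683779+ 209182208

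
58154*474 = 27564996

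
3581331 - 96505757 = -92924426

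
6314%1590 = 1544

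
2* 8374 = 16748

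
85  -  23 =62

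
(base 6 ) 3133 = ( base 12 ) 4a9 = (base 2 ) 1011000001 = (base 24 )159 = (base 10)705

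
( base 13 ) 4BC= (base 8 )1477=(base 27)13L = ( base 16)33f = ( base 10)831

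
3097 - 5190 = -2093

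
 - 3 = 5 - 8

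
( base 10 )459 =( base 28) GB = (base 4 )13023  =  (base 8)713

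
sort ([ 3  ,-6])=[ - 6,3 ]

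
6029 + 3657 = 9686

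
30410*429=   13045890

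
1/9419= 1/9419 = 0.00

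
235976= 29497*8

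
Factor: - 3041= - 3041^1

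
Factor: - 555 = - 3^1  *  5^1*  37^1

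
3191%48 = 23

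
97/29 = 97/29  =  3.34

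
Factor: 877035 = 3^1 * 5^1*59^1*991^1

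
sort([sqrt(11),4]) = [sqrt( 11),4]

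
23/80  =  23/80 = 0.29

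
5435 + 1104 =6539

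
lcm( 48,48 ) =48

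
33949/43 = 789 + 22/43=789.51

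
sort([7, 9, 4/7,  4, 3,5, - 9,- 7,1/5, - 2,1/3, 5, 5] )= [ - 9 , - 7, - 2, 1/5 , 1/3, 4/7, 3,4, 5, 5, 5 , 7,9]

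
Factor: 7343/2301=3^(  -  1 )*7^1 * 13^ ( - 1 )*59^( - 1 ) * 1049^1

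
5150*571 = 2940650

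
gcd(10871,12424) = 1553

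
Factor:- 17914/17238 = -53/51 = -3^ ( - 1 )*17^ ( - 1 )*53^1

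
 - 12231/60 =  - 204 + 3/20= - 203.85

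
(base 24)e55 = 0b1111111111101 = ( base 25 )d2e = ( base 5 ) 230224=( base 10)8189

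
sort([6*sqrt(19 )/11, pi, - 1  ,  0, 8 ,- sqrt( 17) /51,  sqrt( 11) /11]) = [ - 1,-sqrt( 17) /51 , 0,sqrt( 11 ) /11,6*sqrt(  19)/11,pi , 8] 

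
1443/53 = 27 + 12/53=27.23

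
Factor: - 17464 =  - 2^3*37^1 * 59^1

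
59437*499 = 29659063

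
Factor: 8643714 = 2^1*3^1*1440619^1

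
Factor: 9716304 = 2^4*3^1*13^1 *23^1 * 677^1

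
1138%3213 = 1138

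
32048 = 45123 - 13075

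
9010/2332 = 3+19/22=3.86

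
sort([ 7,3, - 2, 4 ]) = [ -2,3, 4,7]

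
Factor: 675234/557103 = 966/797 = 2^1*3^1*7^1*23^1*797^ ( - 1)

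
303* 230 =69690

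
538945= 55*9799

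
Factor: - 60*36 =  - 2160=- 2^4*3^3*5^1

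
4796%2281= 234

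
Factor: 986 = 2^1*17^1*29^1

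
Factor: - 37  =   - 37^1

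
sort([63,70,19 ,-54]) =[-54,19, 63,70]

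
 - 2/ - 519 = 2/519 = 0.00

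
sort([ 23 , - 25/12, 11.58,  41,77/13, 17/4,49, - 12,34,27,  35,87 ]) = [ - 12, - 25/12,17/4,77/13,11.58,23, 27,  34, 35, 41, 49, 87] 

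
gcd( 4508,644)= 644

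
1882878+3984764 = 5867642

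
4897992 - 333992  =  4564000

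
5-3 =2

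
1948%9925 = 1948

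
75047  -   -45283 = 120330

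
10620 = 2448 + 8172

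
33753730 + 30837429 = 64591159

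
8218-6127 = 2091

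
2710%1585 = 1125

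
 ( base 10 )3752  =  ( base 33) 3EN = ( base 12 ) 2208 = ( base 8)7250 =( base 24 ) 6c8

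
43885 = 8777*5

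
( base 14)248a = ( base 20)fje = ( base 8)14372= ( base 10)6394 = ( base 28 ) 84a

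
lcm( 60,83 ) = 4980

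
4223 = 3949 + 274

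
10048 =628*16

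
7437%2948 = 1541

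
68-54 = 14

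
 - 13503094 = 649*( - 20806 )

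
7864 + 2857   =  10721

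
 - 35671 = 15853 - 51524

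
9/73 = 9/73 = 0.12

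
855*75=64125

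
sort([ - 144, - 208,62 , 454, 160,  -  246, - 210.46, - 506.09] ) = [-506.09, - 246, - 210.46, - 208 , - 144, 62, 160 , 454 ]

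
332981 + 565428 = 898409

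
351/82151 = 351/82151 = 0.00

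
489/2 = 244 + 1/2 = 244.50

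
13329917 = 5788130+7541787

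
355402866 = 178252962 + 177149904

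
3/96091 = 3/96091 = 0.00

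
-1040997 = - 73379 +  - 967618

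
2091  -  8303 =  - 6212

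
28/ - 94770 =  - 14/47385=- 0.00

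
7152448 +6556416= 13708864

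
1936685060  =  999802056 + 936883004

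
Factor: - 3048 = -2^3*3^1*127^1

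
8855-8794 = 61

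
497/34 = 497/34 = 14.62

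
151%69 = 13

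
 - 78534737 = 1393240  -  79927977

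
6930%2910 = 1110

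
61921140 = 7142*8670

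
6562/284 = 3281/142 = 23.11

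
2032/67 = 30 + 22/67 = 30.33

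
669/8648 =669/8648=0.08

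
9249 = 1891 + 7358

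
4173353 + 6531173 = 10704526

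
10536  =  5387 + 5149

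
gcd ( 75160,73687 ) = 1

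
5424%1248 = 432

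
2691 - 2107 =584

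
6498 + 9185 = 15683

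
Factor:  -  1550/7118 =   -  775/3559 = - 5^2*31^1*3559^(-1)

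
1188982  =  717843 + 471139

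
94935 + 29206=124141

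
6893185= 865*7969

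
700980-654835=46145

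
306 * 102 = 31212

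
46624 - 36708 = 9916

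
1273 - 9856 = - 8583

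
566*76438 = 43263908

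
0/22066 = 0 = 0.00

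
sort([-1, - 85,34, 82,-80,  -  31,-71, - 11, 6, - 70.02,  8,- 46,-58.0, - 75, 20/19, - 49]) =[ - 85, - 80, - 75, - 71, - 70.02, - 58.0 , - 49, - 46, - 31, - 11, - 1,  20/19,6,8, 34, 82 ]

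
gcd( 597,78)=3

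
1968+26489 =28457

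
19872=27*736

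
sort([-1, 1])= [ - 1,  1]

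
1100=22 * 50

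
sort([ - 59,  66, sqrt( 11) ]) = [ - 59, sqrt (11 ),66 ]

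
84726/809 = 104+590/809 = 104.73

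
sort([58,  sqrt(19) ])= [ sqrt ( 19), 58] 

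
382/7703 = 382/7703 = 0.05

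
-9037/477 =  - 9037/477=- 18.95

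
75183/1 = 75183=75183.00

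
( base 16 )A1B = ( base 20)697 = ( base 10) 2587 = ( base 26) 3LD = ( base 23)4kb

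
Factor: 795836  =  2^2*198959^1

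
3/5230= 3/5230= 0.00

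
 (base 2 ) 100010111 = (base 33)8F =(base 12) 1B3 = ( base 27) A9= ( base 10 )279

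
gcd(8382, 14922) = 6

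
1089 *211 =229779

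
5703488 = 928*6146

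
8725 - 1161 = 7564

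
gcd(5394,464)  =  58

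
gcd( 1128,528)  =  24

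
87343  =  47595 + 39748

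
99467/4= 99467/4 = 24866.75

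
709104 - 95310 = 613794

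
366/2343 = 122/781  =  0.16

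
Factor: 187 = 11^1*17^1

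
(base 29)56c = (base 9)6018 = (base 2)1000100100111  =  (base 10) 4391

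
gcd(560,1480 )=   40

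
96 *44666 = 4287936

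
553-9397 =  - 8844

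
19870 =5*3974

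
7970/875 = 1594/175 = 9.11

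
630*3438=2165940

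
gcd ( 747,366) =3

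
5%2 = 1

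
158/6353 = 158/6353 = 0.02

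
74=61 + 13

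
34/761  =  34/761=0.04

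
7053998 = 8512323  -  1458325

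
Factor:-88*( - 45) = 2^3*3^2 * 5^1*11^1 = 3960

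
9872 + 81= 9953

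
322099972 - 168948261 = 153151711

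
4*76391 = 305564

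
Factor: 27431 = 27431^1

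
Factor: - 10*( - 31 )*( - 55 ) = -17050 = -  2^1*5^2 *11^1* 31^1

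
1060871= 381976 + 678895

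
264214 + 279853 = 544067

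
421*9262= 3899302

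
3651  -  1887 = 1764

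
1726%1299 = 427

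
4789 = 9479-4690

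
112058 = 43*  2606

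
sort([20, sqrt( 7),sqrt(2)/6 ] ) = [ sqrt( 2)/6, sqrt( 7), 20]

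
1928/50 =964/25 = 38.56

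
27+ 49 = 76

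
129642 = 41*3162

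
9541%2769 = 1234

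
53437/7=53437/7 = 7633.86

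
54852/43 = 1275 + 27/43 = 1275.63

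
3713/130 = 28 + 73/130= 28.56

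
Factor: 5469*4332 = 2^2 * 3^2*19^2*1823^1 = 23691708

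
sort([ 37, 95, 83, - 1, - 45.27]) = [ - 45.27, - 1, 37,83,95] 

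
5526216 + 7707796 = 13234012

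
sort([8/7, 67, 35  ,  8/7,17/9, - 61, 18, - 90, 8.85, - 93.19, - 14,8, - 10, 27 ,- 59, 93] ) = [ - 93.19,-90, - 61, - 59,  -  14,-10, 8/7,8/7, 17/9,  8, 8.85, 18,27 , 35, 67, 93 ]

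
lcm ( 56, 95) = 5320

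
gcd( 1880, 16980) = 20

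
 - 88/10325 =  -88/10325  =  -0.01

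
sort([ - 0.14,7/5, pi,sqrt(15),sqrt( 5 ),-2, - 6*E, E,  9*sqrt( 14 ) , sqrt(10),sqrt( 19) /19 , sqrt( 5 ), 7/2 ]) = [ - 6 * E, - 2, - 0.14,sqrt(19)/19  ,  7/5,sqrt( 5), sqrt ( 5) , E,pi  ,  sqrt( 10 ), 7/2, sqrt( 15 ),9*sqrt( 14 ) ] 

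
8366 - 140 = 8226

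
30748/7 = 4392 + 4/7 = 4392.57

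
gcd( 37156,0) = 37156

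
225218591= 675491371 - 450272780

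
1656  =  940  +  716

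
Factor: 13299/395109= 31/921 =3^( - 1 ) * 31^1*307^( - 1 )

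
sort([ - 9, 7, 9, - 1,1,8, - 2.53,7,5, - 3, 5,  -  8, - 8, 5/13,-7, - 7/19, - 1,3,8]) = [ - 9, - 8, - 8, - 7, - 3, - 2.53, - 1 ,- 1, - 7/19, 5/13,1, 3, 5, 5  ,  7, 7,8,8,9 ]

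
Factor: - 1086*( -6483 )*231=2^1*3^3 * 7^1 * 11^1*181^1* 2161^1 = 1626364278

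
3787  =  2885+902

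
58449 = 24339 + 34110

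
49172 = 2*24586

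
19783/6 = 3297 +1/6= 3297.17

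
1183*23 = 27209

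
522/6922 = 261/3461 = 0.08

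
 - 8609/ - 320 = 8609/320 = 26.90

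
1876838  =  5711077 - 3834239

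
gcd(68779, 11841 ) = 1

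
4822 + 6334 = 11156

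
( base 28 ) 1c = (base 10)40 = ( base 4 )220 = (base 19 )22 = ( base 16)28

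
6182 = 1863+4319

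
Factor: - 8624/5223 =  - 2^4*  3^(- 1)*7^2 * 11^1 * 1741^( -1)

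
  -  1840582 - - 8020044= 6179462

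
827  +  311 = 1138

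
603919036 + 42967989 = 646887025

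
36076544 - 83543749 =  - 47467205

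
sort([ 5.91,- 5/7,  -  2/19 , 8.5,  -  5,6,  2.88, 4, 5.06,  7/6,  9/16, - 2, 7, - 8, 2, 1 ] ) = [-8,-5, - 2, - 5/7, - 2/19, 9/16,1, 7/6, 2,2.88, 4,  5.06, 5.91, 6,  7, 8.5]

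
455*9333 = 4246515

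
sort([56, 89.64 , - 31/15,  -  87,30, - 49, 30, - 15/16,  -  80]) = [ - 87,-80,- 49, - 31/15,-15/16,30,30,56,89.64 ] 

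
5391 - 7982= - 2591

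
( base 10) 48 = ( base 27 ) 1L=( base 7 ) 66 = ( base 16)30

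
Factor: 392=2^3 * 7^2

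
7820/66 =3910/33 = 118.48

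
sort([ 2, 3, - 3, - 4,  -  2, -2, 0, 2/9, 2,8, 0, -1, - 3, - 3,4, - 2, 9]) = [ - 4, - 3, - 3, - 3, - 2, - 2, -2, - 1, 0,0 , 2/9, 2, 2, 3 , 4 , 8, 9 ] 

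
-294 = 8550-8844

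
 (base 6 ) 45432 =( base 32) 68s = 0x191C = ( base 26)9D6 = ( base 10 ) 6428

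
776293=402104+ 374189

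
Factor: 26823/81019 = 3^1*8941^1*81019^ ( - 1)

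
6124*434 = 2657816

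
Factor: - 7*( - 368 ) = 2^4*7^1*23^1 =2576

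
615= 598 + 17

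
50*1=50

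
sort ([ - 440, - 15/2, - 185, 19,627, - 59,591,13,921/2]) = [-440, - 185, - 59, - 15/2, 13,19,  921/2,591,627]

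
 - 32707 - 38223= - 70930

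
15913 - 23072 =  - 7159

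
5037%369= 240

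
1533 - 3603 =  - 2070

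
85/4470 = 17/894 = 0.02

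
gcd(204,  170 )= 34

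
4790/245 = 19 + 27/49 = 19.55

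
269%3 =2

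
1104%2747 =1104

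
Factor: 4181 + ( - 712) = 3469 =3469^1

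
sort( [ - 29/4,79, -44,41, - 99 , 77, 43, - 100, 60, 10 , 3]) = [ - 100,  -  99, - 44, - 29/4,3, 10, 41, 43, 60,77, 79]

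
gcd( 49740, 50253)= 3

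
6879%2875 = 1129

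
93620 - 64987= 28633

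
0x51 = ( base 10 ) 81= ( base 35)2b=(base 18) 49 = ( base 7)144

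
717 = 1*717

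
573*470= 269310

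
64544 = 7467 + 57077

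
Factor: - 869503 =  - 43^1*73^1*277^1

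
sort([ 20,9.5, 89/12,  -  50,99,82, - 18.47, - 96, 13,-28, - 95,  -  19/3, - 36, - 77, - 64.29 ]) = [ - 96,  -  95, - 77 ,  -  64.29,  -  50, - 36,-28,- 18.47, - 19/3,  89/12, 9.5, 13, 20, 82, 99 ] 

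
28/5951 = 28/5951= 0.00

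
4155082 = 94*44203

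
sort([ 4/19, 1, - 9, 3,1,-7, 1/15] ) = [ - 9, - 7,1/15, 4/19,1,1, 3] 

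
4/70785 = 4/70785 = 0.00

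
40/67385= 8/13477 = 0.00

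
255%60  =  15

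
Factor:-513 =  -3^3 * 19^1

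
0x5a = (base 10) 90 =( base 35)2k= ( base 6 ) 230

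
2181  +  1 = 2182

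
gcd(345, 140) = 5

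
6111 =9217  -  3106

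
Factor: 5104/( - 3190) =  - 8/5 =-  2^3 * 5^ ( - 1) 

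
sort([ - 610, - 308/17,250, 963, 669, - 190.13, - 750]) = [ - 750, - 610,-190.13 , - 308/17, 250, 669 , 963] 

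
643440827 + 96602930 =740043757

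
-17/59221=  -17/59221= - 0.00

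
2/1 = 2 = 2.00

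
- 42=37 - 79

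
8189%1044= 881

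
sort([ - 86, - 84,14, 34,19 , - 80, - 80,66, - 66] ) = [ - 86,-84, - 80, - 80 , - 66,14 , 19,34,66 ] 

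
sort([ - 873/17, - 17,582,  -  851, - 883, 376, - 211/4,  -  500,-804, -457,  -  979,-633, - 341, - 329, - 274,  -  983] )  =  [ - 983, - 979, - 883, - 851,- 804,-633, - 500, - 457, - 341, - 329,  -  274 , - 211/4, - 873/17,-17,  376,582]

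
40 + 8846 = 8886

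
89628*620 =55569360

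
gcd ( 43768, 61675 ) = 1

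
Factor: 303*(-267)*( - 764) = 2^2*3^2*89^1*101^1*191^1=61808364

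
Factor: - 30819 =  - 3^1*10273^1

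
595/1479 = 35/87=0.40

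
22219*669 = 14864511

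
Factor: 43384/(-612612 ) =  - 58/819 = - 2^1*3^(-2)*7^(-1 )*13^( - 1)*29^1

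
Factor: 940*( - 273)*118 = -30281160 = -2^3*  3^1*5^1*7^1*13^1*47^1*59^1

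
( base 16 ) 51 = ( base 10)81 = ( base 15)56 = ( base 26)33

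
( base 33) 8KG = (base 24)g74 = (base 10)9388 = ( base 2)10010010101100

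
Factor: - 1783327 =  -7^1*13^1*19597^1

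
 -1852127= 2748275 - 4600402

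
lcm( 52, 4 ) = 52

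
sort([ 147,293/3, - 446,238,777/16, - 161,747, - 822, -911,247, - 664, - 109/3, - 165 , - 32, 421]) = [ - 911, - 822, - 664, - 446,-165,  -  161 , - 109/3, - 32,777/16, 293/3,147,  238,247,421,747]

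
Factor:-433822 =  - 2^1 * 216911^1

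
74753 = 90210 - 15457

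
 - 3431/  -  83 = 3431/83 = 41.34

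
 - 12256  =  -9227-3029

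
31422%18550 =12872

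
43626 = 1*43626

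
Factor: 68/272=2^( - 2 ) = 1/4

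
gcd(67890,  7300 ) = 730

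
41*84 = 3444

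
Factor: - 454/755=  - 2^1*5^ ( - 1) * 151^(-1)*227^1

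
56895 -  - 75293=132188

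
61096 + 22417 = 83513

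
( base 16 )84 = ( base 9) 156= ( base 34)3u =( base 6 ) 340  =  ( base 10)132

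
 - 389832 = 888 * ( - 439 ) 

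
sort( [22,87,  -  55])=[ - 55, 22, 87 ] 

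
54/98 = 27/49 = 0.55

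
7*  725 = 5075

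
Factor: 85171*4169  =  11^1*53^1  *379^1*1607^1  =  355077899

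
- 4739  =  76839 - 81578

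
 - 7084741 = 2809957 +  - 9894698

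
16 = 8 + 8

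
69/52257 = 23/17419 =0.00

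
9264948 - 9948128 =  - 683180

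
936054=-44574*( - 21 )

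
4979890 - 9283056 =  - 4303166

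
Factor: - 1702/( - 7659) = 2^1 * 3^( - 2)=2/9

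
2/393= 2/393 = 0.01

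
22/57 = 22/57= 0.39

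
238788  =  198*1206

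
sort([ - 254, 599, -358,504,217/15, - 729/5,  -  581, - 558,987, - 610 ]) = [ - 610, - 581, - 558, - 358,  -  254, - 729/5,217/15 , 504, 599,987 ]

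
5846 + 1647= 7493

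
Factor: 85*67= 5695 = 5^1*17^1*67^1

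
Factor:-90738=-2^1*3^2*71^2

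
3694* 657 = 2426958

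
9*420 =3780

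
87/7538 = 87/7538 = 0.01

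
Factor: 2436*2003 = 2^2*3^1*7^1*29^1*  2003^1 = 4879308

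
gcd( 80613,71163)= 9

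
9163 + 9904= 19067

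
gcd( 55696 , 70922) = 2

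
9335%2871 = 722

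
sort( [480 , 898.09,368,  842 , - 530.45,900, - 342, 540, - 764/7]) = [ - 530.45,-342, - 764/7,368,480,540,842,  898.09,900]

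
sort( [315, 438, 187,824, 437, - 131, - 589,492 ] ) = [ - 589, - 131, 187,315, 437,438,492,824]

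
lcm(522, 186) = 16182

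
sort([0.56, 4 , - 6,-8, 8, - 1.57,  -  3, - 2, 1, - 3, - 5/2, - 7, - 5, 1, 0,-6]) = [ - 8, - 7, - 6, - 6, - 5, - 3, - 3,  -  5/2, - 2, - 1.57, 0,0.56, 1, 1,4,8]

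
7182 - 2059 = 5123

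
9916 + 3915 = 13831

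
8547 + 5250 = 13797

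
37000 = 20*1850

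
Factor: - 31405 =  - 5^1 * 11^1*571^1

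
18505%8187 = 2131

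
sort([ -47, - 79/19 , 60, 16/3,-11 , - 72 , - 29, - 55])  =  [ - 72, - 55, - 47, - 29, - 11,-79/19,16/3 , 60]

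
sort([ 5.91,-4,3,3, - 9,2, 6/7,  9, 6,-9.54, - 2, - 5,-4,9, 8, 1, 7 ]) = [  -  9.54, - 9, - 5, - 4, - 4,-2, 6/7,1,2 , 3,  3,5.91,6,7, 8,9, 9] 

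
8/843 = 8/843 = 0.01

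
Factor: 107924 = 2^2 *26981^1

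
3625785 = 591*6135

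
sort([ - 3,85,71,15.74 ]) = [  -  3,  15.74,  71,85 ]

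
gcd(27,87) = 3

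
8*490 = 3920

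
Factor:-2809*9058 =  - 25443922 = - 2^1*7^1*53^2*647^1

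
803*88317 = 70918551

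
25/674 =25/674 =0.04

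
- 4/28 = -1/7=-0.14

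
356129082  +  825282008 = 1181411090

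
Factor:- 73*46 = - 3358 = - 2^1*23^1*73^1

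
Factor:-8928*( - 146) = 1303488=2^6 * 3^2*31^1*73^1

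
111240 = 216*515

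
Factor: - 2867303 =-2867303^1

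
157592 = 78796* 2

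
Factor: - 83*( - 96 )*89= 2^5 * 3^1 * 83^1* 89^1 =709152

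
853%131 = 67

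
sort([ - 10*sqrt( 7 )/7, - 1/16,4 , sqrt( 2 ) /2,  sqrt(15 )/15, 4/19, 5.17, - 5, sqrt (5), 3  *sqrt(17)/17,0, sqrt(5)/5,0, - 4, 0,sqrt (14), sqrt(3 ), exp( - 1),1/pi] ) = [  -  5, - 4, - 10*sqrt(7)/7, - 1/16,0,0  ,  0, 4/19,sqrt( 15 )/15, 1/pi, exp( - 1 ),sqrt(5 ) /5,sqrt(2)/2, 3*sqrt( 17)/17,sqrt( 3),  sqrt(5), sqrt(14),4,5.17 ]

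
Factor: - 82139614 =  - 2^1*17^1 * 2415871^1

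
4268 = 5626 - 1358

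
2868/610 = 1434/305 = 4.70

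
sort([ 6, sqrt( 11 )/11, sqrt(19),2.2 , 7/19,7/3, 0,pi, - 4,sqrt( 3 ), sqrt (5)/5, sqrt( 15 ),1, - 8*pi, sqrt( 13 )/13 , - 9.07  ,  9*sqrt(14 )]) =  [ - 8 * pi, - 9.07, - 4, 0, sqrt( 13)/13 , sqrt( 11)/11, 7/19,sqrt( 5)/5, 1, sqrt ( 3),2.2, 7/3,pi, sqrt( 15), sqrt(19), 6, 9*sqrt(14)] 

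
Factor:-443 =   -  443^1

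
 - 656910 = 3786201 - 4443111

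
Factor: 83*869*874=63038998 = 2^1*11^1* 19^1 * 23^1*79^1*83^1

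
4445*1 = 4445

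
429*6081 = 2608749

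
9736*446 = 4342256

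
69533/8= 69533/8= 8691.62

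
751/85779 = 751/85779 =0.01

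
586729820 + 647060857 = 1233790677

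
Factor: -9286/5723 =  - 2^1 * 59^( -1 )*97^(  -  1) * 4643^1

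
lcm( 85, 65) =1105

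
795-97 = 698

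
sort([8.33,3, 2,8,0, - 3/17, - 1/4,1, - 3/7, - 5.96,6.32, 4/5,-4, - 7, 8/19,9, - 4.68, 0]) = [ - 7, - 5.96,-4.68, - 4, - 3/7, - 1/4, - 3/17, 0,0, 8/19, 4/5 , 1,2,3,6.32, 8,8.33, 9]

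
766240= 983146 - 216906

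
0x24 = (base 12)30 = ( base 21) 1f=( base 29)17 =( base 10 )36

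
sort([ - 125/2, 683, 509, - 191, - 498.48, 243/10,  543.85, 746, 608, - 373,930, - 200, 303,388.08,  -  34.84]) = [ - 498.48,-373 , - 200, - 191, - 125/2, - 34.84, 243/10,303,388.08,509 , 543.85, 608,683, 746,930] 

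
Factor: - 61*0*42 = 0^1 = 0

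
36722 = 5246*7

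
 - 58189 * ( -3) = 174567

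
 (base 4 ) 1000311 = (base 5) 113044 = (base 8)10065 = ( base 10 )4149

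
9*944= 8496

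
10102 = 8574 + 1528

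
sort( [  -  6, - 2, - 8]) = [ - 8, - 6,-2] 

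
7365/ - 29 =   -  7365/29 = - 253.97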